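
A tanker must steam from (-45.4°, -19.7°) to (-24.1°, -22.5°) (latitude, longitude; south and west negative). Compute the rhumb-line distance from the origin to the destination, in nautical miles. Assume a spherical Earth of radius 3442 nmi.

Δψ = ln[tan(π/4+φ₂/2)/tan(π/4+φ₁/2)] = +0.4577;  Δφ = +0.3718 rad,  Δλ = -0.0489 rad
q = Δφ/Δψ = 0.8123
d = R·√(Δφ² + q²Δλ²) = 3442·0.37387 = 1287 nmi

1287 nmi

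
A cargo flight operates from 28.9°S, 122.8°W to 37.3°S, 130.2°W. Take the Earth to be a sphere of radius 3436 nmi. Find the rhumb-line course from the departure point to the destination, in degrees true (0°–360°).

Δψ = ln[tan(π/4+φ₂/2)/tan(π/4+φ₁/2)] = -0.1753
Δλ = -0.1292 rad (taken the short way round)
course = atan2(Δλ, Δψ) = 216.38°

216.4°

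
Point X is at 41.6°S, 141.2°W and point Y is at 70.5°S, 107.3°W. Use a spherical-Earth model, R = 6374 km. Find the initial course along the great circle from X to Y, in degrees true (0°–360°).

N = sin Δλ·cos φ₂ = +0.1862;  D = cos φ₁ sin φ₂ − sin φ₁ cos φ₂ cos Δλ = -0.5210
initial course = atan2(N, D) = 160.33°

160.3°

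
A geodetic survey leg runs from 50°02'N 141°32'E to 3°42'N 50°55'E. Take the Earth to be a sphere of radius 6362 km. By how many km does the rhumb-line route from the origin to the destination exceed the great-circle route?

Great circle: cos σ = sin φ₁ sin φ₂ + cos φ₁ cos φ₂ cos Δλ,  σ = 1.5282 rad → d_gc = 9722.6 km
Rhumb line: Δψ = -0.9470, q = Δφ/Δψ = 0.8540, d_rh = R√(Δφ²+q²Δλ²) = 10014.9 km
Excess = 10014.9 − 9722.6 = 292.3 ≈ 292 km

292 km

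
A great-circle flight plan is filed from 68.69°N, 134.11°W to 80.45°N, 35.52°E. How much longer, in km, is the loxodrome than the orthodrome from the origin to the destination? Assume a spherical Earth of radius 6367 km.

Great circle: cos σ = sin φ₁ sin φ₂ + cos φ₁ cos φ₂ cos Δλ,  σ = 0.5367 rad → d_gc = 3417.1 km
Rhumb line: Δψ = +0.8119, q = Δφ/Δψ = 0.2528, d_rh = R√(Δφ²+q²Δλ²) = 4941.1 km
Excess = 4941.1 − 3417.1 = 1524.0 ≈ 1524 km

1524 km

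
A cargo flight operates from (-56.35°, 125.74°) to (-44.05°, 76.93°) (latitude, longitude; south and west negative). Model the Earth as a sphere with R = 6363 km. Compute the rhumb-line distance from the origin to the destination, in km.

3705 km

Rhumb course C = atan2(Δλ, Δψ) with Δψ = ln[tan(π/4+φ₂/2)/tan(π/4+φ₁/2)] = +0.3379, Δλ = -0.8519 → C = 291.64°
d = R·|Δφ| / |cos C| = 6363·0.21468 / 0.36871 = 3705 km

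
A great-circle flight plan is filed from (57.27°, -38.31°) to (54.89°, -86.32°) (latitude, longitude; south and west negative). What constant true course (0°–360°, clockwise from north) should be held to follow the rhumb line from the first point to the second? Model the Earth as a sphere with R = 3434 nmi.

Meridional parts: M(φ₁)=+1.2254, M(φ₂)=+1.1509 → ΔM = -0.0745;  Δλ = -0.8379 rad
tan C = Δλ / ΔM = +11.2524 → C = 264.92°

264.9°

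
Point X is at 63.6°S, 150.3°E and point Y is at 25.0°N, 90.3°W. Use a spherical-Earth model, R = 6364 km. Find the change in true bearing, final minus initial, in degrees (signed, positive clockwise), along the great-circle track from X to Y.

Initial bearing θ₁ = atan2(sin Δλ cos φ₂, cos φ₁ sin φ₂ − sin φ₁ cos φ₂ cos Δλ) = 104.93°
Final bearing θ₂ = (initial bearing from the destination back to the start) + 180° = 28.30°
Δθ = θ₂ − θ₁ = -76.6°

-76.6°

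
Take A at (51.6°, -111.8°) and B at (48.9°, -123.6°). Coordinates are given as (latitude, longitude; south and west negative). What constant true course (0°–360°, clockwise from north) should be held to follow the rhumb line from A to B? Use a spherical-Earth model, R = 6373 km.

Meridional parts: M(φ₁)=+1.0549, M(φ₂)=+0.9812 → ΔM = -0.0737;  Δλ = -0.2059 rad
tan C = Δλ / ΔM = +2.7936 → C = 250.30°

250.3°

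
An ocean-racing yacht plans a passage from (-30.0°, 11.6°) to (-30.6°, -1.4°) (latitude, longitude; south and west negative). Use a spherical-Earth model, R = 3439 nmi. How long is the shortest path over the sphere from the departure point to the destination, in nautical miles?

Haversine: a = sin²(Δφ/2)+cos φ₁ cos φ₂ sin²(Δλ/2) = 0.00958;  σ = 2·atan2(√a,√(1−a))
σ = 11.234° → d = Rσ = 3439·0.19607 = 674 nmi

674 nmi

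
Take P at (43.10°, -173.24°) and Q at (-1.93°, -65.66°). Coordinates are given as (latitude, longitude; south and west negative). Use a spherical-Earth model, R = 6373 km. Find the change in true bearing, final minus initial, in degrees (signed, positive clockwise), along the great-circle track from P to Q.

+54.9°

At departure: θ₁ = atan2(sin Δλ cos φ₂, cos φ₁ sin φ₂ − sin φ₁ cos φ₂ cos Δλ) = 79.20°
At arrival: θ₂ = atan2(sin Δλ cos φ₁, −cos φ₂ sin φ₁ + sin φ₂ cos φ₁ cos Δλ) = 134.14°
Δθ = θ₂ − θ₁ = +54.9°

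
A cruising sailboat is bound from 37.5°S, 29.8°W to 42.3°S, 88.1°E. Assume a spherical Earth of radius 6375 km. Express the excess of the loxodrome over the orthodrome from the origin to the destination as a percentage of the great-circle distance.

10.1%

Great circle: σ = 1.4353 rad → d_gc = Rσ = 9149.7 km
Rhumb: Δφ = -0.0838, Δλ = +2.0577, Δψ = -0.1093, q = Δφ/Δψ = 0.7666 → d_rh = R√(Δφ²+q²Δλ²) = 10070.9 km
Excess = (10070.9 − 9149.7) / 9149.7 = 921.2 / 9149.7 = 10.07% ≈ 10.1%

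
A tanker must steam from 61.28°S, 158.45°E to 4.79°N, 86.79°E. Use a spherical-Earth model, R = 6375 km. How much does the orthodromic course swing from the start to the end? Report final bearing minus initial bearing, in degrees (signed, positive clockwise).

+44.3°

Initial bearing θ₁ = atan2(sin Δλ cos φ₂, cos φ₁ sin φ₂ − sin φ₁ cos φ₂ cos Δλ) = 288.42°
Final bearing θ₂ = (initial bearing from the destination back to the start) + 180° = 332.77°
Δθ = θ₂ − θ₁ = +44.3°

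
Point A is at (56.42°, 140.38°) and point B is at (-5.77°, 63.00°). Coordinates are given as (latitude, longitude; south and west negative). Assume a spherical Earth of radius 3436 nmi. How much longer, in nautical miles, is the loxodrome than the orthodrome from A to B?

Great circle: cos σ = sin φ₁ sin φ₂ + cos φ₁ cos φ₂ cos Δλ,  σ = 1.5343 rad → d_gc = 5271.9 nmi
Rhumb line: Δψ = -1.2991, q = Δφ/Δψ = 0.8355, d_rh = R√(Δφ²+q²Δλ²) = 5379.7 nmi
Excess = 5379.7 − 5271.9 = 107.8 ≈ 108 nmi

108 nmi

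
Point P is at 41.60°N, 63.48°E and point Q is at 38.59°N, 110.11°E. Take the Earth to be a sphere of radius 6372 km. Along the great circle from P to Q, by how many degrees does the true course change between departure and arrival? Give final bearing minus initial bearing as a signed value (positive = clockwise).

+31.0°

At departure: θ₁ = atan2(sin Δλ cos φ₂, cos φ₁ sin φ₂ − sin φ₁ cos φ₂ cos Δλ) = 79.04°
At arrival: θ₂ = atan2(sin Δλ cos φ₁, −cos φ₂ sin φ₁ + sin φ₂ cos φ₁ cos Δλ) = 110.07°
Δθ = θ₂ − θ₁ = +31.0°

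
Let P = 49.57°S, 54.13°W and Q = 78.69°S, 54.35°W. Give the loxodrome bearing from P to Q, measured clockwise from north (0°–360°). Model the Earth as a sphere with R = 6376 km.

180.2°

Meridional parts: M(φ₁)=-0.9991, M(φ₂)=-2.3124 → ΔM = -1.3134;  Δλ = -0.0038 rad
tan C = Δλ / ΔM = +0.0029 → C = 180.17°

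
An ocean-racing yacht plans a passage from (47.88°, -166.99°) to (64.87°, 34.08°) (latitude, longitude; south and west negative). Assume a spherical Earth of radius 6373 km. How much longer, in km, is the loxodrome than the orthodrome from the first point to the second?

Great circle: cos σ = sin φ₁ sin φ₂ + cos φ₁ cos φ₂ cos Δλ,  σ = 1.1530 rad → d_gc = 7348.0 km
Rhumb line: Δψ = +0.5468, q = Δφ/Δψ = 0.5423, d_rh = R√(Δφ²+q²Δλ²) = 9771.9 km
Excess = 9771.9 − 7348.0 = 2423.9 ≈ 2424 km

2424 km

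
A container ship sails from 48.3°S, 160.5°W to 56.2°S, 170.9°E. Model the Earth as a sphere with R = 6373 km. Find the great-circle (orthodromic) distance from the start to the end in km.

2117 km

Haversine: a = sin²(Δφ/2)+cos φ₁ cos φ₂ sin²(Δλ/2) = 0.02732;  σ = 2·atan2(√a,√(1−a))
σ = 19.029° → d = Rσ = 6373·0.33211 = 2117 km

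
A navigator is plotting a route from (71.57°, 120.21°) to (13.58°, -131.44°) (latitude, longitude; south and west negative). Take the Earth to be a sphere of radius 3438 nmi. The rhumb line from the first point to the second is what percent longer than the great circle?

Great circle: σ = 1.4444 rad → d_gc = Rσ = 4966.0 nmi
Rhumb: Δφ = -1.0121, Δλ = +1.8911, Δψ = -1.5795, q = Δφ/Δψ = 0.6408 → d_rh = R√(Δφ²+q²Δλ²) = 5428.2 nmi
Excess = (5428.2 − 4966.0) / 4966.0 = 462.2 / 4966.0 = 9.31% ≈ 9.3%

9.3%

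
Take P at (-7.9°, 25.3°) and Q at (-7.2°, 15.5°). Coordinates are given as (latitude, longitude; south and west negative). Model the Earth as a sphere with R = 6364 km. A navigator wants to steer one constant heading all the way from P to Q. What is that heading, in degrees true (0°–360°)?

Δψ = ln[tan(π/4+φ₂/2)/tan(π/4+φ₁/2)] = +0.0123
Δλ = -0.1710 rad (taken the short way round)
course = atan2(Δλ, Δψ) = 274.12°

274.1°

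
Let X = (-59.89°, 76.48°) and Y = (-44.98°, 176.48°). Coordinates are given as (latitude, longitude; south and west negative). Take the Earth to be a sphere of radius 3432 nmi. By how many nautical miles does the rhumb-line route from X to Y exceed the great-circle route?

322 nmi

Great circle: cos σ = sin φ₁ sin φ₂ + cos φ₁ cos φ₂ cos Δλ,  σ = 0.9886 rad → d_gc = 3392.9 nmi
Rhumb line: Δψ = +0.4322, q = Δφ/Δψ = 0.6020, d_rh = R√(Δφ²+q²Δλ²) = 3715.1 nmi
Excess = 3715.1 − 3392.9 = 322.2 ≈ 322 nmi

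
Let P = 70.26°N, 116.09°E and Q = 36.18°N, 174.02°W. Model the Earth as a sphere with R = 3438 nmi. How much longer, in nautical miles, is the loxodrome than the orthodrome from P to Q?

Great circle: cos σ = sin φ₁ sin φ₂ + cos φ₁ cos φ₂ cos Δλ,  σ = 0.8640 rad → d_gc = 2970.583 nmi
Rhumb line: Δψ = -1.0706, q = Δφ/Δψ = 0.5556, d_rh = R√(Δφ²+q²Δλ²) = 3100.079 nmi
Excess = 3100.079 − 2970.583 = 129.496 ≈ 129 nmi

129 nmi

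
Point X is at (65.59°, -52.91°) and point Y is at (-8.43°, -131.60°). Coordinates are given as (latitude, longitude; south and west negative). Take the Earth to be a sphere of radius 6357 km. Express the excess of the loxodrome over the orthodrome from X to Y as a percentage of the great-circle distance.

Great circle: σ = 1.6241 rad → d_gc = Rσ = 10324.7 km
Rhumb: Δφ = -1.2919, Δλ = -1.3734, Δψ = -1.6788, q = Δφ/Δψ = 0.7696 → d_rh = R√(Δφ²+q²Δλ²) = 10610.7 km
Excess = (10610.7 − 10324.7) / 10324.7 = 286.0 / 10324.7 = 2.77% ≈ 2.8%

2.8%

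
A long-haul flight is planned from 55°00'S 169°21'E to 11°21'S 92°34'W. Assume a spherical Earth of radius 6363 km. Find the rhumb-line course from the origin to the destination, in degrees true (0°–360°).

Meridional parts: M(φ₁)=-1.1542, M(φ₂)=-0.1994 → ΔM = +0.9548;  Δλ = +1.7119 rad
tan C = Δλ / ΔM = +1.7929 → C = 60.85°

60.8°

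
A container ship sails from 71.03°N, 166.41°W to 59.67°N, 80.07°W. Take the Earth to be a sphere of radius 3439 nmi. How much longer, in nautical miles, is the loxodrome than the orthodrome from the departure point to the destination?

Great circle: cos σ = sin φ₁ sin φ₂ + cos φ₁ cos φ₂ cos Δλ,  σ = 0.5975 rad → d_gc = 2054.9 nmi
Rhumb line: Δψ = -0.4838, q = Δφ/Δψ = 0.4098, d_rh = R√(Δφ²+q²Δλ²) = 2230.5 nmi
Excess = 2230.5 − 2054.9 = 175.6 ≈ 176 nmi

176 nmi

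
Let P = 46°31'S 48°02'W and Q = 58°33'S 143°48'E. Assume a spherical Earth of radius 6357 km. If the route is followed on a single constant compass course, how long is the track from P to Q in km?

Rhumb course C = atan2(Δλ, Δψ) with Δψ = ln[tan(π/4+φ₂/2)/tan(π/4+φ₁/2)] = -0.3481, Δλ = -2.9351 → C = 263.24°
d = R·|Δφ| / |cos C| = 6357·0.21002 / 0.11777 = 11336 km

11336 km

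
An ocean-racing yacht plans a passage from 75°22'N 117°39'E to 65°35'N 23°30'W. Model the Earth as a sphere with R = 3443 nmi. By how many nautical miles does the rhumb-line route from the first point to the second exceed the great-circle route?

620 nmi

Great circle: cos σ = sin φ₁ sin φ₂ + cos φ₁ cos φ₂ cos Δλ,  σ = 0.6440 rad → d_gc = 2217.3 nmi
Rhumb line: Δψ = -0.5218, q = Δφ/Δψ = 0.3272, d_rh = R√(Δφ²+q²Δλ²) = 2837.2 nmi
Excess = 2837.2 − 2217.3 = 619.9 ≈ 620 nmi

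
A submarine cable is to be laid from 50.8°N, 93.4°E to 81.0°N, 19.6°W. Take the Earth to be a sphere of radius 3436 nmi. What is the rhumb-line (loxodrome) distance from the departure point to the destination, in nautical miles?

2980 nmi

Δψ = ln[tan(π/4+φ₂/2)/tan(π/4+φ₁/2)] = +1.5095;  Δφ = +0.5271 rad,  Δλ = -1.9722 rad
q = Δφ/Δψ = 0.3492
d = R·√(Δφ² + q²Δλ²) = 3436·0.86723 = 2980 nmi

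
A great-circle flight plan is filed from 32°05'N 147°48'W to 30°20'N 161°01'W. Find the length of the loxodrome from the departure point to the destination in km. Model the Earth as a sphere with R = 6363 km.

1270 km

Rhumb course C = atan2(Δλ, Δψ) with Δψ = ln[tan(π/4+φ₂/2)/tan(π/4+φ₁/2)] = -0.0357, Δλ = -0.2307 → C = 261.20°
d = R·|Δφ| / |cos C| = 6363·0.03054 / 0.15300 = 1270 km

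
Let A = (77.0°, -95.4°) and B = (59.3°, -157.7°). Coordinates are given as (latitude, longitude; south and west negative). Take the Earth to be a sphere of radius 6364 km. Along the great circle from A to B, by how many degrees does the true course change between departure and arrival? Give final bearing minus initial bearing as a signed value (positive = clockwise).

At departure: θ₁ = atan2(sin Δλ cos φ₂, cos φ₁ sin φ₂ − sin φ₁ cos φ₂ cos Δλ) = 265.22°
At arrival: θ₂ = atan2(sin Δλ cos φ₁, −cos φ₂ sin φ₁ + sin φ₂ cos φ₁ cos Δλ) = 206.05°
Δθ = θ₂ − θ₁ = -59.2°

-59.2°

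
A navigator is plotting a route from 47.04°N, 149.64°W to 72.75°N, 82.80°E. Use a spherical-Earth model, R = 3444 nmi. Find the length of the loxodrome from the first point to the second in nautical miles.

Rhumb course C = atan2(Δλ, Δψ) with Δψ = ln[tan(π/4+φ₂/2)/tan(π/4+φ₁/2)] = +0.9533, Δλ = -2.2263 → C = 293.18°
d = R·|Δφ| / |cos C| = 3444·0.44872 / 0.39363 = 3926 nmi

3926 nmi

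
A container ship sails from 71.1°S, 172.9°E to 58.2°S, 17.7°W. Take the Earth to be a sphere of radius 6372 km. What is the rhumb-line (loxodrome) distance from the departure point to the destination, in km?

Δψ = ln[tan(π/4+φ₂/2)/tan(π/4+φ₁/2)] = +0.5373;  Δφ = +0.2251 rad,  Δλ = +2.9566 rad
q = Δφ/Δψ = 0.4190
d = R·√(Δφ² + q²Δλ²) = 6372·1.25916 = 8023 km

8023 km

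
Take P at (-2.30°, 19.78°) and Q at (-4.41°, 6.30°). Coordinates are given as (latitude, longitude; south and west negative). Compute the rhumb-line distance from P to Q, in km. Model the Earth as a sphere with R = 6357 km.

Δψ = ln[tan(π/4+φ₂/2)/tan(π/4+φ₁/2)] = -0.0369;  Δφ = -0.0368 rad,  Δλ = -0.2353 rad
q = Δφ/Δψ = 0.9982
d = R·√(Δφ² + q²Δλ²) = 6357·0.23772 = 1511 km

1511 km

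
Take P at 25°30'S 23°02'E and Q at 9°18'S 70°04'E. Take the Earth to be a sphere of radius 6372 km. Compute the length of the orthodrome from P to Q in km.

5273 km

cos σ = sin φ₁ sin φ₂ + cos φ₁ cos φ₂ cos Δλ
      = sin(-25.50°)sin(-9.30°) + cos(-25.50°)cos(-9.30°)cos(47.03°) = 0.6767
σ = 47.417° → d = Rσ = 6372·0.82757 = 5273 km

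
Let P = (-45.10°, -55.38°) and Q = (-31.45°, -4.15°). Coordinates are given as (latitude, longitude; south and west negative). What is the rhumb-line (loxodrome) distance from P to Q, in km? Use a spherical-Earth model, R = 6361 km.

Rhumb course C = atan2(Δλ, Δψ) with Δψ = ln[tan(π/4+φ₂/2)/tan(π/4+φ₁/2)] = +0.3051, Δλ = +0.8941 → C = 71.16°
d = R·|Δφ| / |cos C| = 6361·0.23824 / 0.32294 = 4693 km

4693 km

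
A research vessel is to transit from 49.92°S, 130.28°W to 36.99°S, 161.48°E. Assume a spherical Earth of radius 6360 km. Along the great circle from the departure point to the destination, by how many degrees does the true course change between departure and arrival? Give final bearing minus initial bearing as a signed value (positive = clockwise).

At departure: θ₁ = atan2(sin Δλ cos φ₂, cos φ₁ sin φ₂ − sin φ₁ cos φ₂ cos Δλ) = 257.77°
At arrival: θ₂ = atan2(sin Δλ cos φ₁, −cos φ₂ sin φ₁ + sin φ₂ cos φ₁ cos Δλ) = 308.02°
Δθ = θ₂ − θ₁ = +50.3°

+50.3°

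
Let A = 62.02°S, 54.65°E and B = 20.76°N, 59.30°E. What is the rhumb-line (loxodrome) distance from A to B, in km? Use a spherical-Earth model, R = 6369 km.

Rhumb course C = atan2(Δλ, Δψ) with Δψ = ln[tan(π/4+φ₂/2)/tan(π/4+φ₁/2)] = +1.7603, Δλ = +0.0812 → C = 2.64°
d = R·|Δφ| / |cos C| = 6369·1.44478 / 0.99894 = 9212 km

9212 km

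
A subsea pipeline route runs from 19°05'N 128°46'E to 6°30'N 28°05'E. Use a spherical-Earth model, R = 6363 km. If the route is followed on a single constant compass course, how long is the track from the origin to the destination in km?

Rhumb course C = atan2(Δλ, Δψ) with Δψ = ln[tan(π/4+φ₂/2)/tan(π/4+φ₁/2)] = -0.2257, Δλ = -1.7573 → C = 262.68°
d = R·|Δφ| / |cos C| = 6363·0.21962 / 0.12740 = 10969 km

10969 km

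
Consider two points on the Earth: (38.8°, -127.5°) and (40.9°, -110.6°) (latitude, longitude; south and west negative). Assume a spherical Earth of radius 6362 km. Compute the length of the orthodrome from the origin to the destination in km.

1457 km

cos σ = sin φ₁ sin φ₂ + cos φ₁ cos φ₂ cos Δλ
      = sin(38.80°)sin(40.90°) + cos(38.80°)cos(40.90°)cos(16.90°) = 0.9739
σ = 13.122° → d = Rσ = 6362·0.22902 = 1457 km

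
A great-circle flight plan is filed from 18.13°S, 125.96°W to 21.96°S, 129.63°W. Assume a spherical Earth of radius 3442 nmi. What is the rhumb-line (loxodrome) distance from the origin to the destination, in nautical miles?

Δψ = ln[tan(π/4+φ₂/2)/tan(π/4+φ₁/2)] = -0.0712;  Δφ = -0.0668 rad,  Δλ = -0.0641 rad
q = Δφ/Δψ = 0.9392
d = R·√(Δφ² + q²Δλ²) = 3442·0.08993 = 310 nmi

310 nmi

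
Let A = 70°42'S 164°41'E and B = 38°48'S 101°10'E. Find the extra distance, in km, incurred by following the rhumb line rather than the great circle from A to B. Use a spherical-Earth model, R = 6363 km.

Great circle: cos σ = sin φ₁ sin φ₂ + cos φ₁ cos φ₂ cos Δλ,  σ = 0.7866 rad → d_gc = 5005.1 km
Rhumb line: Δψ = +1.0359, q = Δφ/Δψ = 0.5374, d_rh = R√(Δφ²+q²Δλ²) = 5188.7 km
Excess = 5188.7 − 5005.1 = 183.6 ≈ 184 km

184 km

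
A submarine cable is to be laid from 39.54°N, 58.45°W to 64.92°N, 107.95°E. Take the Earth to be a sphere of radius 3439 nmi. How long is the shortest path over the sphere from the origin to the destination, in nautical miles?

cos σ = sin φ₁ sin φ₂ + cos φ₁ cos φ₂ cos Δλ
      = sin(39.54°)sin(64.92°) + cos(39.54°)cos(64.92°)cos(166.40°) = 0.2589
σ = 74.997° → d = Rσ = 3439·1.30894 = 4501 nmi

4501 nmi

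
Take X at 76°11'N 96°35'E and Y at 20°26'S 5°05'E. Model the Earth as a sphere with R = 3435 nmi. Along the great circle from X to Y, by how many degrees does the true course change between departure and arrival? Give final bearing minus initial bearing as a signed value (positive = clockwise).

-71.6°

Initial bearing θ₁ = atan2(sin Δλ cos φ₂, cos φ₁ sin φ₂ − sin φ₁ cos φ₂ cos Δλ) = 266.36°
Final bearing θ₂ = (initial bearing from the destination back to the start) + 180° = 194.73°
Δθ = θ₂ − θ₁ = -71.6°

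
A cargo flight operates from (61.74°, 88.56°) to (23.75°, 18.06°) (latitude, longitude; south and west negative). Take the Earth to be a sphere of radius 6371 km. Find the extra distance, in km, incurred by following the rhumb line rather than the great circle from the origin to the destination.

Great circle: cos σ = sin φ₁ sin φ₂ + cos φ₁ cos φ₂ cos Δλ,  σ = 1.0479 rad → d_gc = 6676.1 km
Rhumb line: Δψ = -0.9524, q = Δφ/Δψ = 0.6962, d_rh = R√(Δφ²+q²Δλ²) = 6901.3 km
Excess = 6901.3 − 6676.1 = 225.2 ≈ 225 km

225 km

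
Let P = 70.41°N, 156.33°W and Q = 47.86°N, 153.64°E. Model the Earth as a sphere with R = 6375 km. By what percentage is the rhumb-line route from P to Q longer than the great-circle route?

2.4%

Great circle: σ = 0.5678 rad → d_gc = Rσ = 3619.6 km
Rhumb: Δφ = -0.3936, Δλ = -0.8732, Δψ = -0.8027, q = Δφ/Δψ = 0.4903 → d_rh = R√(Δφ²+q²Δλ²) = 3707.3 km
Excess = (3707.3 − 3619.6) / 3619.6 = 87.7 / 3619.6 = 2.42% ≈ 2.4%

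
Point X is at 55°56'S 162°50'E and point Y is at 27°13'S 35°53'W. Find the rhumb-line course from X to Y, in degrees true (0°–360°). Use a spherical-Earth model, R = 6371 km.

76.2°

Δψ = ln[tan(π/4+φ₂/2)/tan(π/4+φ₁/2)] = +0.6890
Δλ = +2.8149 rad (taken the short way round)
course = atan2(Δλ, Δψ) = 76.25°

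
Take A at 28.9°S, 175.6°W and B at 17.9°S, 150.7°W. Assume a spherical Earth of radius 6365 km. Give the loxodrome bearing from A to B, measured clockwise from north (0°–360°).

64.2°

Meridional parts: M(φ₁)=-0.5273, M(φ₂)=-0.3176 → ΔM = +0.2096;  Δλ = +0.4346 rad
tan C = Δλ / ΔM = +2.0731 → C = 64.25°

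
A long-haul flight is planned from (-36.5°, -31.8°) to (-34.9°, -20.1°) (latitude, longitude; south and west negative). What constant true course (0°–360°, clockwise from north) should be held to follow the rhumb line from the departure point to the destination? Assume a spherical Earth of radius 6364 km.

Meridional parts: M(φ₁)=-0.6851, M(φ₂)=-0.6507 → ΔM = +0.0344;  Δλ = +0.2042 rad
tan C = Δλ / ΔM = +5.9380 → C = 80.44°

80.4°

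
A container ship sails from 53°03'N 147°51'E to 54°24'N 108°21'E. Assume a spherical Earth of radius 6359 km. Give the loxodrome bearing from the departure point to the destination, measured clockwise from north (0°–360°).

273.3°

Δψ = ln[tan(π/4+φ₂/2)/tan(π/4+φ₁/2)] = +0.0398
Δλ = -0.6894 rad (taken the short way round)
course = atan2(Δλ, Δψ) = 273.31°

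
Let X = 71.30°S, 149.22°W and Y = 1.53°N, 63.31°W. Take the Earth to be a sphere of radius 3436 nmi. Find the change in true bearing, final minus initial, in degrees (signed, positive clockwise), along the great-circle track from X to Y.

-67.0°

Initial bearing θ₁ = atan2(sin Δλ cos φ₂, cos φ₁ sin φ₂ − sin φ₁ cos φ₂ cos Δλ) = 85.64°
Final bearing θ₂ = (initial bearing from the destination back to the start) + 180° = 18.65°
Δθ = θ₂ − θ₁ = -67.0°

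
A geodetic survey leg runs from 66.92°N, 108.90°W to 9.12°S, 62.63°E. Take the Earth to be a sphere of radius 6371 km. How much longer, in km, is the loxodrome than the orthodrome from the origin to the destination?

3208 km

Great circle: cos σ = sin φ₁ sin φ₂ + cos φ₁ cos φ₂ cos Δλ,  σ = 2.1278 rad → d_gc = 13556.3 km
Rhumb line: Δψ = -1.7486, q = Δφ/Δψ = 0.7590, d_rh = R√(Δφ²+q²Δλ²) = 16764.5 km
Excess = 16764.5 − 13556.3 = 3208.2 ≈ 3208 km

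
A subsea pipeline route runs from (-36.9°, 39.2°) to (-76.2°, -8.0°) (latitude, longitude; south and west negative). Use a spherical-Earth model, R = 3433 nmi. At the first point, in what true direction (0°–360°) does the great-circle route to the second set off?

194.4°

N = sin Δλ·cos φ₂ = -0.1750;  D = cos φ₁ sin φ₂ − sin φ₁ cos φ₂ cos Δλ = -0.6793
initial course = atan2(N, D) = 194.45°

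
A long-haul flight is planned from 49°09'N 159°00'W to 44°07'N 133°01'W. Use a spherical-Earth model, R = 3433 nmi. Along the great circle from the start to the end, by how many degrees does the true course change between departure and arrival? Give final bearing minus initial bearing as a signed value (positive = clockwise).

At departure: θ₁ = atan2(sin Δλ cos φ₂, cos φ₁ sin φ₂ − sin φ₁ cos φ₂ cos Δλ) = 95.96°
At arrival: θ₂ = atan2(sin Δλ cos φ₁, −cos φ₂ sin φ₁ + sin φ₂ cos φ₁ cos Δλ) = 115.02°
Δθ = θ₂ − θ₁ = +19.1°

+19.1°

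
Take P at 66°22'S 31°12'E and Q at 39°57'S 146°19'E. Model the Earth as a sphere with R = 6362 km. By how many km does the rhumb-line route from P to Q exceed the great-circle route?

Great circle: cos σ = sin φ₁ sin φ₂ + cos φ₁ cos φ₂ cos Δλ,  σ = 1.0953 rad → d_gc = 6968.0 km
Rhumb line: Δψ = +0.8026, q = Δφ/Δψ = 0.5744, d_rh = R√(Δφ²+q²Δλ²) = 7906.9 km
Excess = 7906.9 − 6968.0 = 938.9 ≈ 939 km

939 km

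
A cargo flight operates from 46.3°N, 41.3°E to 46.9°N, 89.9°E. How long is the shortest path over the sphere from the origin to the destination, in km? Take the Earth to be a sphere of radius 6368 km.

cos σ = sin φ₁ sin φ₂ + cos φ₁ cos φ₂ cos Δλ
      = sin(46.30°)sin(46.90°) + cos(46.30°)cos(46.90°)cos(48.60°) = 0.8401
σ = 32.853° → d = Rσ = 6368·0.57340 = 3651 km

3651 km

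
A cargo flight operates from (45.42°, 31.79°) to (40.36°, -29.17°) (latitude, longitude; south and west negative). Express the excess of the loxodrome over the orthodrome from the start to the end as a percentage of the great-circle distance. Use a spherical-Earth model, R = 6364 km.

Great circle: σ = 0.7657 rad → d_gc = Rσ = 4873.1 km
Rhumb: Δφ = -0.0883, Δλ = -1.0640, Δψ = -0.1206, q = Δφ/Δψ = 0.7320 → d_rh = R√(Δφ²+q²Δλ²) = 4988.2 km
Excess = (4988.2 − 4873.1) / 4873.1 = 115.1 / 4873.1 = 2.36% ≈ 2.4%

2.4%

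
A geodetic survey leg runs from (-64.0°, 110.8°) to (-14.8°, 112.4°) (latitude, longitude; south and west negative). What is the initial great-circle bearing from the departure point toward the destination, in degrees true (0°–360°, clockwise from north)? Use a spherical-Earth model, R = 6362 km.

2.0°

θ = atan2( sin Δλ·cos φ₂ ,  cos φ₁ sin φ₂ − sin φ₁ cos φ₂ cos Δλ )
  = atan2(+0.0270, +0.7567) = 2.04°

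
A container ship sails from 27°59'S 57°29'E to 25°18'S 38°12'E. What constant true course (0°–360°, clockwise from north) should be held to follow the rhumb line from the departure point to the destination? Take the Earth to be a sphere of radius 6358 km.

278.9°

Meridional parts: M(φ₁)=-0.5091, M(φ₂)=-0.4567 → ΔM = +0.0524;  Δλ = -0.3366 rad
tan C = Δλ / ΔM = -6.4225 → C = 278.85°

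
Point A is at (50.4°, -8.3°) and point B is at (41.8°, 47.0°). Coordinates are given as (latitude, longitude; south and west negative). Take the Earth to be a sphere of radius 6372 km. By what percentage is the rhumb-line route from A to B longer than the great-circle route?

Great circle: σ = 0.6696 rad → d_gc = Rσ = 4266.5 km
Rhumb: Δφ = -0.1501, Δλ = +0.9652, Δψ = -0.2171, q = Δφ/Δψ = 0.6913 → d_rh = R√(Δφ²+q²Δλ²) = 4358.0 km
Excess = (4358.0 − 4266.5) / 4266.5 = 91.5 / 4266.5 = 2.14% ≈ 2.1%

2.1%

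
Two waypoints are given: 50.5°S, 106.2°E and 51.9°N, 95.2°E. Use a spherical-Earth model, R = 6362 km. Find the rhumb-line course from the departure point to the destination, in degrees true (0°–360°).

Δψ = ln[tan(π/4+φ₂/2)/tan(π/4+φ₁/2)] = +2.0877
Δλ = -0.1920 rad (taken the short way round)
course = atan2(Δλ, Δψ) = 354.75°

354.7°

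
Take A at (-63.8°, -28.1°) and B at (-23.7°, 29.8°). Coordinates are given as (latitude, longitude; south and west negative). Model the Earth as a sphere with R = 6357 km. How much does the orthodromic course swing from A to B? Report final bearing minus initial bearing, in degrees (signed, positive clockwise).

-44.3°

At departure: θ₁ = atan2(sin Δλ cos φ₂, cos φ₁ sin φ₂ − sin φ₁ cos φ₂ cos Δλ) = 71.53°
At arrival: θ₂ = atan2(sin Δλ cos φ₁, −cos φ₂ sin φ₁ + sin φ₂ cos φ₁ cos Δλ) = 27.21°
Δθ = θ₂ − θ₁ = -44.3°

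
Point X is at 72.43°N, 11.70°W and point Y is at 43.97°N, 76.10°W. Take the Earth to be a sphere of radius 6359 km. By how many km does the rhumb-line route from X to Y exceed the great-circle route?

Great circle: cos σ = sin φ₁ sin φ₂ + cos φ₁ cos φ₂ cos Δλ,  σ = 0.7140 rad → d_gc = 4540.2 km
Rhumb line: Δψ = -1.0111, q = Δφ/Δψ = 0.4913, d_rh = R√(Δφ²+q²Δλ²) = 4722.9 km
Excess = 4722.9 − 4540.2 = 182.7 ≈ 183 km

183 km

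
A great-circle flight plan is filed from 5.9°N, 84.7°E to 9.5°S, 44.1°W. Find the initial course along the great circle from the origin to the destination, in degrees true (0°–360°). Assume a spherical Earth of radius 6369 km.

262.5°

θ = atan2( sin Δλ·cos φ₂ ,  cos φ₁ sin φ₂ − sin φ₁ cos φ₂ cos Δλ )
  = atan2(-0.7686, -0.1006) = 262.54°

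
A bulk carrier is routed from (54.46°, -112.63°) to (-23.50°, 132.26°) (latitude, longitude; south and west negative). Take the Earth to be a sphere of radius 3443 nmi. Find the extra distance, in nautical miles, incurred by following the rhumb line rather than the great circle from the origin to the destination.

222 nmi

Great circle: cos σ = sin φ₁ sin φ₂ + cos φ₁ cos φ₂ cos Δλ,  σ = 2.1540 rad → d_gc = 7416.1 nmi
Rhumb line: Δψ = -1.5601, q = Δφ/Δψ = 0.8722, d_rh = R√(Δφ²+q²Δλ²) = 7638.3 nmi
Excess = 7638.3 − 7416.1 = 222.2 ≈ 222 nmi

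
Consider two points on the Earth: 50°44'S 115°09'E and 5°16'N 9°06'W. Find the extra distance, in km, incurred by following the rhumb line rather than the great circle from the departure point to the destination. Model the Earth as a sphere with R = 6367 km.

733 km

Great circle: cos σ = sin φ₁ sin φ₂ + cos φ₁ cos φ₂ cos Δλ,  σ = 2.0106 rad → d_gc = 12801.6 km
Rhumb line: Δψ = +1.1228, q = Δφ/Δψ = 0.8705, d_rh = R√(Δφ²+q²Δλ²) = 13534.6 km
Excess = 13534.6 − 12801.6 = 733.0 ≈ 733 km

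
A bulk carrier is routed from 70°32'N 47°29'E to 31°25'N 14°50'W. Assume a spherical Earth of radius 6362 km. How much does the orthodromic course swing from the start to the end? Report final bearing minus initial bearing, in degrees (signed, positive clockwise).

-53.0°

Initial bearing θ₁ = atan2(sin Δλ cos φ₂, cos φ₁ sin φ₂ − sin φ₁ cos φ₂ cos Δλ) = 255.17°
Final bearing θ₂ = (initial bearing from the destination back to the start) + 180° = 202.18°
Δθ = θ₂ − θ₁ = -53.0°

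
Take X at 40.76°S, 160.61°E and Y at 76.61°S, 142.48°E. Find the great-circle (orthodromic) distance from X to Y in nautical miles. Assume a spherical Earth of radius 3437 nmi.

2201 nmi

cos σ = sin φ₁ sin φ₂ + cos φ₁ cos φ₂ cos Δλ
      = sin(-40.76°)sin(-76.61°) + cos(-40.76°)cos(-76.61°)cos(-18.13°) = 0.8018
σ = 36.693° → d = Rσ = 3437·0.64042 = 2201 nmi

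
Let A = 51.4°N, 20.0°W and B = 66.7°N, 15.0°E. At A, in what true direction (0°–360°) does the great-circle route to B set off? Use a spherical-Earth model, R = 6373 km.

θ = atan2( sin Δλ·cos φ₂ ,  cos φ₁ sin φ₂ − sin φ₁ cos φ₂ cos Δλ )
  = atan2(+0.2269, +0.3198) = 35.35°

35.4°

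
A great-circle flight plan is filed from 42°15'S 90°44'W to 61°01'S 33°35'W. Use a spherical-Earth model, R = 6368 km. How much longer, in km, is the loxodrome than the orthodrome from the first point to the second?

Great circle: cos σ = sin φ₁ sin φ₂ + cos φ₁ cos φ₂ cos Δλ,  σ = 0.6718 rad → d_gc = 4277.8 km
Rhumb line: Δψ = -0.5380, q = Δφ/Δψ = 0.6089, d_rh = R√(Δφ²+q²Δλ²) = 4394.0 km
Excess = 4394.0 − 4277.8 = 116.2 ≈ 116 km

116 km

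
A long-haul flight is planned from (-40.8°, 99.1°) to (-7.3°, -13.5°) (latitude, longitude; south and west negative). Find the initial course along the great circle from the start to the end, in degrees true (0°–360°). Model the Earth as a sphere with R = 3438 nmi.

249.3°

θ = atan2( sin Δλ·cos φ₂ ,  cos φ₁ sin φ₂ − sin φ₁ cos φ₂ cos Δλ )
  = atan2(-0.9157, -0.3453) = 249.34°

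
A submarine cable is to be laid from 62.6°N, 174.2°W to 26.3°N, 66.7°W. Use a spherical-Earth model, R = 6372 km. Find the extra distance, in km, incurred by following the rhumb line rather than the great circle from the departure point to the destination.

776 km

Great circle: cos σ = sin φ₁ sin φ₂ + cos φ₁ cos φ₂ cos Δλ,  σ = 1.2981 rad → d_gc = 8271.7 km
Rhumb line: Δψ = -0.9355, q = Δφ/Δψ = 0.6773, d_rh = R√(Δφ²+q²Δλ²) = 9047.5 km
Excess = 9047.5 − 8271.7 = 775.8 ≈ 776 km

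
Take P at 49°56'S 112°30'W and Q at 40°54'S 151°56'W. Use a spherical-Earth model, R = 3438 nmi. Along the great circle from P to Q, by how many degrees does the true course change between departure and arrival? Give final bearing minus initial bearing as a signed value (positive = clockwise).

At departure: θ₁ = atan2(sin Δλ cos φ₂, cos φ₁ sin φ₂ − sin φ₁ cos φ₂ cos Δλ) = 273.02°
At arrival: θ₂ = atan2(sin Δλ cos φ₁, −cos φ₂ sin φ₁ + sin φ₂ cos φ₁ cos Δλ) = 301.74°
Δθ = θ₂ − θ₁ = +28.7°

+28.7°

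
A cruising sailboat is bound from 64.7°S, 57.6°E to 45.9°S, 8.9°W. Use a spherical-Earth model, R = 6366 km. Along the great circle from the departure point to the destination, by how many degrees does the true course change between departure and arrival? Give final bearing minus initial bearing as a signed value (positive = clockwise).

At departure: θ₁ = atan2(sin Δλ cos φ₂, cos φ₁ sin φ₂ − sin φ₁ cos φ₂ cos Δλ) = 264.98°
At arrival: θ₂ = atan2(sin Δλ cos φ₁, −cos φ₂ sin φ₁ + sin φ₂ cos φ₁ cos Δλ) = 322.28°
Δθ = θ₂ − θ₁ = +57.3°

+57.3°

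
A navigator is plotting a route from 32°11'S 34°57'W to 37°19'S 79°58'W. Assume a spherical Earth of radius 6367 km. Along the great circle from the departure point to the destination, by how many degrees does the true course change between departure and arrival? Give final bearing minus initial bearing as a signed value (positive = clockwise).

+26.6°

Initial bearing θ₁ = atan2(sin Δλ cos φ₂, cos φ₁ sin φ₂ − sin φ₁ cos φ₂ cos Δλ) = 249.20°
Final bearing θ₂ = (initial bearing from the destination back to the start) + 180° = 275.81°
Δθ = θ₂ − θ₁ = +26.6°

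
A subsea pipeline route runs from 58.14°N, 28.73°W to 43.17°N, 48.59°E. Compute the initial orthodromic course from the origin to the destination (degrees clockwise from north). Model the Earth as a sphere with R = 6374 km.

θ = atan2( sin Δλ·cos φ₂ ,  cos φ₁ sin φ₂ − sin φ₁ cos φ₂ cos Δλ )
  = atan2(+0.7115, +0.2252) = 72.44°

72.4°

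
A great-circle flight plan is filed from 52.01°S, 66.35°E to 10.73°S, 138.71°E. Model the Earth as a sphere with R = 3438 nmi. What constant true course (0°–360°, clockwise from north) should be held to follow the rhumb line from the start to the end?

Meridional parts: M(φ₁)=-1.0664, M(φ₂)=-0.1884 → ΔM = +0.8781;  Δλ = +1.2629 rad
tan C = Δλ / ΔM = +1.4383 → C = 55.19°

55.2°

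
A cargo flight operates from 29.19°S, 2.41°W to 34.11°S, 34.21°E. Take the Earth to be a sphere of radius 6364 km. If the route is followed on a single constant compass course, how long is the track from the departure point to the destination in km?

3504 km

Δψ = ln[tan(π/4+φ₂/2)/tan(π/4+φ₁/2)] = -0.1009;  Δφ = -0.0859 rad,  Δλ = +0.6391 rad
q = Δφ/Δψ = 0.8508
d = R·√(Δφ² + q²Δλ²) = 6364·0.55052 = 3504 km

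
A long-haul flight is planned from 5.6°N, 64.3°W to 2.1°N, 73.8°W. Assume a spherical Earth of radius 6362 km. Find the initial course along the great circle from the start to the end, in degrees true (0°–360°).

θ = atan2( sin Δλ·cos φ₂ ,  cos φ₁ sin φ₂ − sin φ₁ cos φ₂ cos Δλ )
  = atan2(-0.1649, -0.0597) = 250.10°

250.1°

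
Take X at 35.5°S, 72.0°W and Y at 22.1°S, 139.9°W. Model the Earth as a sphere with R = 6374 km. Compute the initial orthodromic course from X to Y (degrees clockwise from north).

263.1°

θ = atan2( sin Δλ·cos φ₂ ,  cos φ₁ sin φ₂ − sin φ₁ cos φ₂ cos Δλ )
  = atan2(-0.8585, -0.1039) = 263.10°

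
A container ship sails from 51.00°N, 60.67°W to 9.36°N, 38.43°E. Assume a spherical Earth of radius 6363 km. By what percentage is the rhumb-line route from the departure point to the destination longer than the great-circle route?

Great circle: σ = 1.5426 rad → d_gc = Rσ = 9815.6 km
Rhumb: Δφ = -0.7268, Δλ = +1.7296, Δψ = -0.8740, q = Δφ/Δψ = 0.8315 → d_rh = R√(Δφ²+q²Δλ²) = 10253.2 km
Excess = (10253.2 − 9815.6) / 9815.6 = 437.6 / 9815.6 = 4.46% ≈ 4.5%

4.5%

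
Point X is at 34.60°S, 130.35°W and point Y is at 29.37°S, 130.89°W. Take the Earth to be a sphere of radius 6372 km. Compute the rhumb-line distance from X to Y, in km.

Rhumb course C = atan2(Δλ, Δψ) with Δψ = ln[tan(π/4+φ₂/2)/tan(π/4+φ₁/2)] = +0.1077, Δλ = -0.0094 → C = 355.00°
d = R·|Δφ| / |cos C| = 6372·0.09128 / 0.99619 = 584 km

584 km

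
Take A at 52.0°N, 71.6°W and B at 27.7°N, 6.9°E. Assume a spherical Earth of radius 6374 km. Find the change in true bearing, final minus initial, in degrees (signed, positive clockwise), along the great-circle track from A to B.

+56.3°

Initial bearing θ₁ = atan2(sin Δλ cos φ₂, cos φ₁ sin φ₂ − sin φ₁ cos φ₂ cos Δλ) = 80.38°
Final bearing θ₂ = (initial bearing from the destination back to the start) + 180° = 136.72°
Δθ = θ₂ − θ₁ = +56.3°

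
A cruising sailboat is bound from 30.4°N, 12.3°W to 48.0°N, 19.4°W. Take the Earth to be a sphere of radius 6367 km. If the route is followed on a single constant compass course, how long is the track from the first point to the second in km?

Rhumb course C = atan2(Δλ, Δψ) with Δψ = ln[tan(π/4+φ₂/2)/tan(π/4+φ₁/2)] = +0.4001, Δλ = -0.1239 → C = 342.79°
d = R·|Δφ| / |cos C| = 6367·0.30718 / 0.95523 = 2047 km

2047 km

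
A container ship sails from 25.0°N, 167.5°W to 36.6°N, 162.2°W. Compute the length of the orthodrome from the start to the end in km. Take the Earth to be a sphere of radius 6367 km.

cos σ = sin φ₁ sin φ₂ + cos φ₁ cos φ₂ cos Δλ
      = sin(25.00°)sin(36.60°) + cos(25.00°)cos(36.60°)cos(5.30°) = 0.9765
σ = 12.455° → d = Rσ = 6367·0.21739 = 1384 km

1384 km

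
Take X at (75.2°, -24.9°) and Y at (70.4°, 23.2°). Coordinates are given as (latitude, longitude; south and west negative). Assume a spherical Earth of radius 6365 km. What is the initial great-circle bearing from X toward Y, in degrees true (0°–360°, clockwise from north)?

84.5°

θ = atan2( sin Δλ·cos φ₂ ,  cos φ₁ sin φ₂ − sin φ₁ cos φ₂ cos Δλ )
  = atan2(+0.2497, +0.0241) = 84.50°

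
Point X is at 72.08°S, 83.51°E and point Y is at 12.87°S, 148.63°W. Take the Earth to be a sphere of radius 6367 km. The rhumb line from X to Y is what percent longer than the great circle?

14.0%

Great circle: σ = 1.5430 rad → d_gc = Rσ = 9824.0 km
Rhumb: Δφ = +1.0334, Δλ = +2.2316, Δψ = +1.6207, q = Δφ/Δψ = 0.6376 → d_rh = R√(Δφ²+q²Δλ²) = 11196.9 km
Excess = (11196.9 − 9824.0) / 9824.0 = 1372.9 / 9824.0 = 13.97% ≈ 14.0%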